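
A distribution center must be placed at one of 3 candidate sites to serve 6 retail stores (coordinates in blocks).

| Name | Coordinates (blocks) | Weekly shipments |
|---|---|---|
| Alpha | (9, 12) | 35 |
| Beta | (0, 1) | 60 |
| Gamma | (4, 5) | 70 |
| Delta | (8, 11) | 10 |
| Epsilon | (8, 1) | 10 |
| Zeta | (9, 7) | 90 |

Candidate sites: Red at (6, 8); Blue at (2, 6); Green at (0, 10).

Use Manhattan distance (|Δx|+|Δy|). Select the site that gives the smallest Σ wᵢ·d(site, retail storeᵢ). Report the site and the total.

Total weighted distance at each candidate:
  Red (6, 8): total = 1875
  Blue (2, 6): total = 2025
  Green (0, 10): total = 2895
Minimum is at Red with total 1875 blocks.

Red, total 1875 blocks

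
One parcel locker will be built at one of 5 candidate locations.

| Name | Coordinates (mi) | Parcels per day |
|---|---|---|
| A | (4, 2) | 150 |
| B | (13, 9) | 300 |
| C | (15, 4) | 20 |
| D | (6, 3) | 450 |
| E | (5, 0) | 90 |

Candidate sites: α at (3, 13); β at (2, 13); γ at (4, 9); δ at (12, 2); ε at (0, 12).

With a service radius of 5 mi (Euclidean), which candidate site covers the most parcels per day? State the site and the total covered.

Coverage radius r = 5 mi; a point is covered iff (Δx)²+(Δy)² ≤ 5² = 25.
  α (3, 13): covers {none} → 0
  β (2, 13): covers {none} → 0
  γ (4, 9): covers {none} → 0
  δ (12, 2): covers {C} → 20
  ε (0, 12): covers {none} → 0
Maximum coverage at δ: 20 parcels per day.

δ, covering 20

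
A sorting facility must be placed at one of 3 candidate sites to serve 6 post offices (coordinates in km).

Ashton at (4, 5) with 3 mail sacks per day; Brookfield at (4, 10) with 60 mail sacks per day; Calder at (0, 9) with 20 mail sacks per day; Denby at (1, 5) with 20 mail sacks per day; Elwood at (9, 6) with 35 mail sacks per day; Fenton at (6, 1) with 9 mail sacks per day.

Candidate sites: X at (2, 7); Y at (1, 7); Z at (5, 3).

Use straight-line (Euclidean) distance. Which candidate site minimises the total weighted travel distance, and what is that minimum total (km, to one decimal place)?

Total weighted distance at each candidate:
  X (2, 7): total = 638.5
  Y (1, 7): total = 702.6
  Z (5, 3): total = 871.7
Minimum is at X with total 638.5 km.

X, total 638.5 km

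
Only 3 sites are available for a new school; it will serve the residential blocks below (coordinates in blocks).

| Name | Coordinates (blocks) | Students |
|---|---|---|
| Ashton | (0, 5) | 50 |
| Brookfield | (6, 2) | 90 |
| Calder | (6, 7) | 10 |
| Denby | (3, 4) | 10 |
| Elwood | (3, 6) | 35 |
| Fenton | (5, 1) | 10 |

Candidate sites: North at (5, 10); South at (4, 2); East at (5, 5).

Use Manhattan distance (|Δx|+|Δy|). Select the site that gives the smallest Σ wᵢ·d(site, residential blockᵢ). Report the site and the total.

Total weighted distance at each candidate:
  North (5, 10): total = 1730
  South (4, 2): total = 825
  East (5, 5): total = 815
Minimum is at East with total 815 blocks.

East, total 815 blocks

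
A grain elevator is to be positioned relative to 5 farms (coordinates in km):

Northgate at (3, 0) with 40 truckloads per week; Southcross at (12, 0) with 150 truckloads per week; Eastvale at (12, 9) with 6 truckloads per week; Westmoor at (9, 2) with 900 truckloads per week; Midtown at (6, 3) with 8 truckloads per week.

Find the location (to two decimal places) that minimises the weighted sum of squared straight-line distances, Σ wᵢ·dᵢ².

(9.18, 1.70)

The minimiser of Σwᵢ‖p−pᵢ‖² is the weighted centroid p* = (Σwᵢpᵢ)/(Σwᵢ).
Σwᵢ = 1104.
Σwᵢxᵢ = 40·3 + 150·12 + 6·12 + 900·9 + 8·6 = 10140.
Σwᵢyᵢ = 40·0 + 150·0 + 6·9 + 900·2 + 8·3 = 1878.
x* = 10140/1104 = 9.18, y* = 1878/1104 = 1.70.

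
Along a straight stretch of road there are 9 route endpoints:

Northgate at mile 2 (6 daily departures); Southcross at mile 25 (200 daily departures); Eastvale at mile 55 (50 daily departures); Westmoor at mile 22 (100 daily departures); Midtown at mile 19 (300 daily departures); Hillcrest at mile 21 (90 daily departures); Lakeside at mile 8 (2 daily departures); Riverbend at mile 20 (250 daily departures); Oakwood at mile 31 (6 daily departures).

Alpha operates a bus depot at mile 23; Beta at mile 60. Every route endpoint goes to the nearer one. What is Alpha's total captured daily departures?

The indifferent point is the midpoint (23+60)/2 = 41.5; route endpoints left of it (closer to Alpha at 23) go to Alpha, those right go to Beta.
  Northgate at 2 (w=6) → Alpha
  Lakeside at 8 (w=2) → Alpha
  Midtown at 19 (w=300) → Alpha
  Riverbend at 20 (w=250) → Alpha
  Hillcrest at 21 (w=90) → Alpha
  Westmoor at 22 (w=100) → Alpha
  Southcross at 25 (w=200) → Alpha
  Oakwood at 31 (w=6) → Alpha
  Eastvale at 55 (w=50) → Beta
Alpha captures 954; Beta captures 50.

954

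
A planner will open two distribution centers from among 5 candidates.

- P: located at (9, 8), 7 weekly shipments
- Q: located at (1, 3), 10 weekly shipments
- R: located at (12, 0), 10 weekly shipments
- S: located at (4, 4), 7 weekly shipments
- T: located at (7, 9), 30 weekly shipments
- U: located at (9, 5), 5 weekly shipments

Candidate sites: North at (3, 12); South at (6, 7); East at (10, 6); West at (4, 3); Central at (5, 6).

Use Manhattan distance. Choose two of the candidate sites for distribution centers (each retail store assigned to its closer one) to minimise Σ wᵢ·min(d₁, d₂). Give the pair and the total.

{South, West}, total 290

Evaluate every pair (each demand assigned to the nearer of the two):
  {South, West}: total = 290
  {South, East}: total = 326
  {East, West}: total = 328
  {East, Central}: total = 352
  {South, Central}: total = 364
  {West, Central}: total = 364
  {North, South}: total = 398
  {North, Central}: total = 438
  {North, East}: total = 457
  {North, West}: total = 462
Best pair: {South, West} with total 290.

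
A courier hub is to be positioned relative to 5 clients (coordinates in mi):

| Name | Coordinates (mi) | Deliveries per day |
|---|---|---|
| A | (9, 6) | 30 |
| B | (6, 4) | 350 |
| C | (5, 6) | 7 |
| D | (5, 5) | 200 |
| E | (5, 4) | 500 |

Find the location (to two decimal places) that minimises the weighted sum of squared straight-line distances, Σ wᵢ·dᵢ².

The minimiser of Σwᵢ‖p−pᵢ‖² is the weighted centroid p* = (Σwᵢpᵢ)/(Σwᵢ).
Σwᵢ = 1087.
Σwᵢxᵢ = 30·9 + 350·6 + 7·5 + 200·5 + 500·5 = 5905.
Σwᵢyᵢ = 30·6 + 350·4 + 7·6 + 200·5 + 500·4 = 4622.
x* = 5905/1087 = 5.43, y* = 4622/1087 = 4.25.

(5.43, 4.25)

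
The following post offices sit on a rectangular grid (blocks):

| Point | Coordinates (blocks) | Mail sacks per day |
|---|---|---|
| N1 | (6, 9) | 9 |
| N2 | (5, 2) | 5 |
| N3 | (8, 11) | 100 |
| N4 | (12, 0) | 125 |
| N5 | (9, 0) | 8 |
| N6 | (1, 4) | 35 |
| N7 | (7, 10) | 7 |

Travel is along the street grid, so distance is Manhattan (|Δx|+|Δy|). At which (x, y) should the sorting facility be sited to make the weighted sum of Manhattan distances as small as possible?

(8, 4)

Manhattan distance separates: Σwᵢ(|x−xᵢ|+|y−yᵢ|) = Σwᵢ|x−xᵢ| + Σwᵢ|y−yᵢ|, so x and y are optimised independently as 1-D weighted medians.
Total weight W = 289; half = 144.5.
x-coordinate, sorted with cumulative weight:
  x=1 (N6, w=35) cum 35
  x=5 (N2, w=5) cum 40
  x=6 (N1, w=9) cum 49
  x=7 (N7, w=7) cum 56
  x=8 (N3, w=100) cum 156  ← median
  x=9 (N5, w=8) cum 164
  x=12 (N4, w=125) cum 289
⇒ x* = 8
y-coordinate, sorted with cumulative weight:
  y=0 (N4, w=125) cum 125
  y=0 (N5, w=8) cum 133
  y=2 (N2, w=5) cum 138
  y=4 (N6, w=35) cum 173  ← median
  y=9 (N1, w=9) cum 182
  y=10 (N7, w=7) cum 189
  y=11 (N3, w=100) cum 289
⇒ y* = 4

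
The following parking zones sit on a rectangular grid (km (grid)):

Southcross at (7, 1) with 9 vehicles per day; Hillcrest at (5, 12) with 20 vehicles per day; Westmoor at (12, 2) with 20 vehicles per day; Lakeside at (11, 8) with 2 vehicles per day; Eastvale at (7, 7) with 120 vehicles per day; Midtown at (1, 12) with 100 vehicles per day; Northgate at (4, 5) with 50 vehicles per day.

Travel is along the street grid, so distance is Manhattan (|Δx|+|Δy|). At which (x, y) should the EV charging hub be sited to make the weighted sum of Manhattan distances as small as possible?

(5, 7)

Manhattan distance separates: Σwᵢ(|x−xᵢ|+|y−yᵢ|) = Σwᵢ|x−xᵢ| + Σwᵢ|y−yᵢ|, so x and y are optimised independently as 1-D weighted medians.
Total weight W = 321; half = 160.5.
x-coordinate, sorted with cumulative weight:
  x=1 (Midtown, w=100) cum 100
  x=4 (Northgate, w=50) cum 150
  x=5 (Hillcrest, w=20) cum 170  ← median
  x=7 (Southcross, w=9) cum 179
  x=7 (Eastvale, w=120) cum 299
  x=11 (Lakeside, w=2) cum 301
  x=12 (Westmoor, w=20) cum 321
⇒ x* = 5
y-coordinate, sorted with cumulative weight:
  y=1 (Southcross, w=9) cum 9
  y=2 (Westmoor, w=20) cum 29
  y=5 (Northgate, w=50) cum 79
  y=7 (Eastvale, w=120) cum 199  ← median
  y=8 (Lakeside, w=2) cum 201
  y=12 (Hillcrest, w=20) cum 221
  y=12 (Midtown, w=100) cum 321
⇒ y* = 7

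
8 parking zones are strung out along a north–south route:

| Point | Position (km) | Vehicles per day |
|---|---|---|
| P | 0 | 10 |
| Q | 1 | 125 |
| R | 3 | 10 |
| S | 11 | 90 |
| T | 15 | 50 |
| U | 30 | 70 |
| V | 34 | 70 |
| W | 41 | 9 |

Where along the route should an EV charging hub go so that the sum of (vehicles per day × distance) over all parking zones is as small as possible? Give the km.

x = 11

For a sum of weighted absolute distances on a line, the optimum is the weighted median (not the mean). Total weight W = 434; half-weight = 217.
Sort by position and accumulate weight:
  km 0 (P, w=10) → cum 10
  km 1 (Q, w=125) → cum 135
  km 3 (R, w=10) → cum 145
  km 11 (S, w=90) → cum 235  ≥ 217 → median here
  km 15 (T, w=50) → cum 285
  km 30 (U, w=70) → cum 355
  km 34 (V, w=70) → cum 425
  km 41 (W, w=9) → cum 434
Optimal location: km 11.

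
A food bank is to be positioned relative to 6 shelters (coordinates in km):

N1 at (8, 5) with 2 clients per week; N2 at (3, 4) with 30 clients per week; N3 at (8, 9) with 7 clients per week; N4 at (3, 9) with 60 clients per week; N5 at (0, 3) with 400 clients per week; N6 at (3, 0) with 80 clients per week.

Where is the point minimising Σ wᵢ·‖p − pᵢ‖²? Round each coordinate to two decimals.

The minimiser of Σwᵢ‖p−pᵢ‖² is the weighted centroid p* = (Σwᵢpᵢ)/(Σwᵢ).
Σwᵢ = 579.
Σwᵢxᵢ = 2·8 + 30·3 + 7·8 + 60·3 + 400·0 + 80·3 = 582.
Σwᵢyᵢ = 2·5 + 30·4 + 7·9 + 60·9 + 400·3 + 80·0 = 1933.
x* = 582/579 = 1.01, y* = 1933/579 = 3.34.

(1.01, 3.34)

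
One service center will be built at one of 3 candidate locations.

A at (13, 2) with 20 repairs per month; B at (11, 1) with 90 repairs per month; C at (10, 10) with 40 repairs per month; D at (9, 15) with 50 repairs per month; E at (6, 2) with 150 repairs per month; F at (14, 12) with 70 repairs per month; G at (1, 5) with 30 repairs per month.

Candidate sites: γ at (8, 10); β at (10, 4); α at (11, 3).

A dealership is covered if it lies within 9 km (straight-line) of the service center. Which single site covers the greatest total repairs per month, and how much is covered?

Coverage radius r = 9 km; a point is covered iff (Δx)²+(Δy)² ≤ 9² = 81.
  γ (8, 10): covers {C, D, E, F, G} → 340
  β (10, 4): covers {A, B, C, E, F} → 370
  α (11, 3): covers {A, B, C, E} → 300
Maximum coverage at β: 370 repairs per month.

β, covering 370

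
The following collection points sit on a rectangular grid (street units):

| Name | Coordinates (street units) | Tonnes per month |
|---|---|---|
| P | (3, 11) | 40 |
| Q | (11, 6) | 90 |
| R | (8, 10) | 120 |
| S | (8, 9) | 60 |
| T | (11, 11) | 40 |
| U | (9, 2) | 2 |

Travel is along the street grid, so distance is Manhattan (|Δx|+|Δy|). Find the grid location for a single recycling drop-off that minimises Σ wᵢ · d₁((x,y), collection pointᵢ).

(8, 10)

Manhattan distance separates: Σwᵢ(|x−xᵢ|+|y−yᵢ|) = Σwᵢ|x−xᵢ| + Σwᵢ|y−yᵢ|, so x and y are optimised independently as 1-D weighted medians.
Total weight W = 352; half = 176.
x-coordinate, sorted with cumulative weight:
  x=3 (P, w=40) cum 40
  x=8 (R, w=120) cum 160
  x=8 (S, w=60) cum 220  ← median
  x=9 (U, w=2) cum 222
  x=11 (Q, w=90) cum 312
  x=11 (T, w=40) cum 352
⇒ x* = 8
y-coordinate, sorted with cumulative weight:
  y=2 (U, w=2) cum 2
  y=6 (Q, w=90) cum 92
  y=9 (S, w=60) cum 152
  y=10 (R, w=120) cum 272  ← median
  y=11 (P, w=40) cum 312
  y=11 (T, w=40) cum 352
⇒ y* = 10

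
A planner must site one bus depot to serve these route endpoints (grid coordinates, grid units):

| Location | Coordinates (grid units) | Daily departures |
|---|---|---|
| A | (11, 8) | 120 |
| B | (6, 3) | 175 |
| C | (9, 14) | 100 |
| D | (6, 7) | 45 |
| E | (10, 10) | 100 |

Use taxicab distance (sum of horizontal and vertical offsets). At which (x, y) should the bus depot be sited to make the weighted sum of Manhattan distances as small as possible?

Manhattan distance separates: Σwᵢ(|x−xᵢ|+|y−yᵢ|) = Σwᵢ|x−xᵢ| + Σwᵢ|y−yᵢ|, so x and y are optimised independently as 1-D weighted medians.
Total weight W = 540; half = 270.
x-coordinate, sorted with cumulative weight:
  x=6 (B, w=175) cum 175
  x=6 (D, w=45) cum 220
  x=9 (C, w=100) cum 320  ← median
  x=10 (E, w=100) cum 420
  x=11 (A, w=120) cum 540
⇒ x* = 9
y-coordinate, sorted with cumulative weight:
  y=3 (B, w=175) cum 175
  y=7 (D, w=45) cum 220
  y=8 (A, w=120) cum 340  ← median
  y=10 (E, w=100) cum 440
  y=14 (C, w=100) cum 540
⇒ y* = 8

(9, 8)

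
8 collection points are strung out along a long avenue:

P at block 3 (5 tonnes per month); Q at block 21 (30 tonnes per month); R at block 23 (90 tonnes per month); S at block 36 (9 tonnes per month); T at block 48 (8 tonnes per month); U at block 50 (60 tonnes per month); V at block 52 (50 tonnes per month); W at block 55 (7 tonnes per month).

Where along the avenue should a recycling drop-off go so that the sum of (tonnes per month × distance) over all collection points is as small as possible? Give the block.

x = 36

For a sum of weighted absolute distances on a line, the optimum is the weighted median (not the mean). Total weight W = 259; half-weight = 129.5.
Sort by position and accumulate weight:
  block 3 (P, w=5) → cum 5
  block 21 (Q, w=30) → cum 35
  block 23 (R, w=90) → cum 125
  block 36 (S, w=9) → cum 134  ≥ 129.5 → median here
  block 48 (T, w=8) → cum 142
  block 50 (U, w=60) → cum 202
  block 52 (V, w=50) → cum 252
  block 55 (W, w=7) → cum 259
Optimal location: block 36.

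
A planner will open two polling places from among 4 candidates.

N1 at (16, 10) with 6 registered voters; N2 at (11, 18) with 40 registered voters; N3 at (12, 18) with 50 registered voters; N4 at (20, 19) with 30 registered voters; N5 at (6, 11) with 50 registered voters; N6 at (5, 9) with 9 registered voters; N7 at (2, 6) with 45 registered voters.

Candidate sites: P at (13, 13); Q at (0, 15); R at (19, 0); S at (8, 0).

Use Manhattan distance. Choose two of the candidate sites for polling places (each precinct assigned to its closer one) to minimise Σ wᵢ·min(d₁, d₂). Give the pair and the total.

{P, Q}, total 2050

Evaluate every pair (each demand assigned to the nearer of the two):
  {P, Q}: total = 2050
  {P, S}: total = 2104
  {P, R}: total = 2374
  {Q, R}: total = 3082
  {Q, S}: total = 3232
  {R, S}: total = 3916
Best pair: {P, Q} with total 2050.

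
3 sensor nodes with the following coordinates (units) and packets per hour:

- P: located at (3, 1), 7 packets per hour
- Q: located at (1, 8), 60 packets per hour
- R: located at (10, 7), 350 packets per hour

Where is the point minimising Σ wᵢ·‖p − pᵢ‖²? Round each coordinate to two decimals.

(8.59, 7.04)

The minimiser of Σwᵢ‖p−pᵢ‖² is the weighted centroid p* = (Σwᵢpᵢ)/(Σwᵢ).
Σwᵢ = 417.
Σwᵢxᵢ = 7·3 + 60·1 + 350·10 = 3581.
Σwᵢyᵢ = 7·1 + 60·8 + 350·7 = 2937.
x* = 3581/417 = 8.59, y* = 2937/417 = 7.04.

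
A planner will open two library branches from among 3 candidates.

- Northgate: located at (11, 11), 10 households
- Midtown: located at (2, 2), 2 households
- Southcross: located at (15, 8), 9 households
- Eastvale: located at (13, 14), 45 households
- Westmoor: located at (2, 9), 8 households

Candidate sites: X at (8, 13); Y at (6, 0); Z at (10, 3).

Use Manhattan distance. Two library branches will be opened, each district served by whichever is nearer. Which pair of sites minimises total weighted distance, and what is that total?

{X, Z}, total 508

Evaluate every pair (each demand assigned to the nearer of the two):
  {X, Z}: total = 508
  {X, Y}: total = 520
  {Y, Z}: total = 926
Best pair: {X, Z} with total 508.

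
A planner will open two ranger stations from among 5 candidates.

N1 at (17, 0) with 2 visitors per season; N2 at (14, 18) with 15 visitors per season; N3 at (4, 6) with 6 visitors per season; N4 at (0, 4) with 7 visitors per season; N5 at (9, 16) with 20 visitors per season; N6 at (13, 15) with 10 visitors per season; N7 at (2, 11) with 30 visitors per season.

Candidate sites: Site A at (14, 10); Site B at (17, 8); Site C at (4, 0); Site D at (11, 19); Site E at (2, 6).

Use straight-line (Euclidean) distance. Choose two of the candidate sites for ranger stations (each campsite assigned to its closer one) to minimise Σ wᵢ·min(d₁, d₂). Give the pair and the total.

{Site D, Site E}, total 378.4

Evaluate every pair (each demand assigned to the nearer of the two):
  {Site D, Site E}: total = 378.4
  {Site A, Site E}: total = 529.9
  {Site C, Site D}: total = 601.3
  {Site B, Site E}: total = 661.3
  {Site A, Site D}: total = 717.6
  {Site B, Site D}: total = 742.7
  {Site A, Site C}: total = 759.1
  {Site C, Site E}: total = 848.6
  {Site A, Site B}: total = 875.7
  {Site B, Site C}: total = 890.5
Best pair: {Site D, Site E} with total 378.4.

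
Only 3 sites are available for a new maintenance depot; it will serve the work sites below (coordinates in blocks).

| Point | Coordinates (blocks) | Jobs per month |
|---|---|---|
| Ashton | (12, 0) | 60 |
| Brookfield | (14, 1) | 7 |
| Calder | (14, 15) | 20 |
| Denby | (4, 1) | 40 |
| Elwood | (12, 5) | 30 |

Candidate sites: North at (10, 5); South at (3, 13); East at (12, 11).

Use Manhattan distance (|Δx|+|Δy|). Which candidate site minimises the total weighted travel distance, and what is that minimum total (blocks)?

North, total 1216 blocks

Total weighted distance at each candidate:
  North (10, 5): total = 1216
  South (3, 13): total = 2771
  East (12, 11): total = 1764
Minimum is at North with total 1216 blocks.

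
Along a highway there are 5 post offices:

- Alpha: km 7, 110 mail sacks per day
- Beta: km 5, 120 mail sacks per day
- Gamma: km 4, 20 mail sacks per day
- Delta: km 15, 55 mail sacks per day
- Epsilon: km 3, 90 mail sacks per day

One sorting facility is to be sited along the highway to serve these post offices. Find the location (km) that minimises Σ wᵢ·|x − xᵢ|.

For a sum of weighted absolute distances on a line, the optimum is the weighted median (not the mean). Total weight W = 395; half-weight = 197.5.
Sort by position and accumulate weight:
  km 3 (Epsilon, w=90) → cum 90
  km 4 (Gamma, w=20) → cum 110
  km 5 (Beta, w=120) → cum 230  ≥ 197.5 → median here
  km 7 (Alpha, w=110) → cum 340
  km 15 (Delta, w=55) → cum 395
Optimal location: km 5.

x = 5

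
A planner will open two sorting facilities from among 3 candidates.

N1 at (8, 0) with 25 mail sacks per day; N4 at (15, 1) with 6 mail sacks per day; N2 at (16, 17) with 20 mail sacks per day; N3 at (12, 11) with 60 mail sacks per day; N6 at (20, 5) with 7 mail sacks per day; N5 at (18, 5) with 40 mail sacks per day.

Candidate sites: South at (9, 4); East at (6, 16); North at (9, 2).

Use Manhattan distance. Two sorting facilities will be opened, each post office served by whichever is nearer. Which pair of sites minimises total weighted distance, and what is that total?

{South, East}, total 1483

Evaluate every pair (each demand assigned to the nearer of the two):
  {South, East}: total = 1483
  {East, North}: total = 1575
  {South, North}: total = 1601
Best pair: {South, East} with total 1483.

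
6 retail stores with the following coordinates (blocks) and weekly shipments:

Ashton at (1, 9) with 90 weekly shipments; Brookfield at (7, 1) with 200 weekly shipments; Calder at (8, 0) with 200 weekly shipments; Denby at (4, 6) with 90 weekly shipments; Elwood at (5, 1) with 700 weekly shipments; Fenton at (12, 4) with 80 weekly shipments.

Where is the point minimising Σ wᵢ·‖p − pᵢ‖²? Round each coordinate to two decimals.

(5.82, 1.89)

The minimiser of Σwᵢ‖p−pᵢ‖² is the weighted centroid p* = (Σwᵢpᵢ)/(Σwᵢ).
Σwᵢ = 1360.
Σwᵢxᵢ = 90·1 + 200·7 + 200·8 + 90·4 + 700·5 + 80·12 = 7910.
Σwᵢyᵢ = 90·9 + 200·1 + 200·0 + 90·6 + 700·1 + 80·4 = 2570.
x* = 7910/1360 = 5.82, y* = 2570/1360 = 1.89.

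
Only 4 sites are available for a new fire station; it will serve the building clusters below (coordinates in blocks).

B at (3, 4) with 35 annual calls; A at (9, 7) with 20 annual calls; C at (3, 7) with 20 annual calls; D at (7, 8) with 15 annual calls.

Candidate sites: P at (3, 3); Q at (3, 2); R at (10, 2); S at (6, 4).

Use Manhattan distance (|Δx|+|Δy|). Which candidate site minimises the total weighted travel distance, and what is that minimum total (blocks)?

S, total 420 blocks

Total weighted distance at each candidate:
  P (3, 3): total = 450
  Q (3, 2): total = 540
  R (10, 2): total = 810
  S (6, 4): total = 420
Minimum is at S with total 420 blocks.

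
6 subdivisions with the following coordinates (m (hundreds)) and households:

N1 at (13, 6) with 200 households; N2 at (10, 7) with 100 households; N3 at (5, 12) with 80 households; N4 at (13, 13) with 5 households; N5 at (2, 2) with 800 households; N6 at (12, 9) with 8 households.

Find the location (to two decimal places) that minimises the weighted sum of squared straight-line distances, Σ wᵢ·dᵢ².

The minimiser of Σwᵢ‖p−pᵢ‖² is the weighted centroid p* = (Σwᵢpᵢ)/(Σwᵢ).
Σwᵢ = 1193.
Σwᵢxᵢ = 200·13 + 100·10 + 80·5 + 5·13 + 800·2 + 8·12 = 5761.
Σwᵢyᵢ = 200·6 + 100·7 + 80·12 + 5·13 + 800·2 + 8·9 = 4597.
x* = 5761/1193 = 4.83, y* = 4597/1193 = 3.85.

(4.83, 3.85)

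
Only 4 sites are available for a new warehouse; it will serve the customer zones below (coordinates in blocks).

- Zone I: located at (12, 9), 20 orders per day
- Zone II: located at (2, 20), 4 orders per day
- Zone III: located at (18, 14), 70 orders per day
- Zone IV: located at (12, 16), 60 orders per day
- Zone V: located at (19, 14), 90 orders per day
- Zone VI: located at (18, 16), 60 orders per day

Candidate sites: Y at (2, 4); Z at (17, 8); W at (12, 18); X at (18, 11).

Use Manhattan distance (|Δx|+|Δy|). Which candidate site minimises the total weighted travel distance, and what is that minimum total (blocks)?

Total weighted distance at each candidate:
  Y (2, 4): total = 7614
  Z (17, 8): total = 2758
  W (12, 18): total = 2518
  X (18, 11): total = 1790
Minimum is at X with total 1790 blocks.

X, total 1790 blocks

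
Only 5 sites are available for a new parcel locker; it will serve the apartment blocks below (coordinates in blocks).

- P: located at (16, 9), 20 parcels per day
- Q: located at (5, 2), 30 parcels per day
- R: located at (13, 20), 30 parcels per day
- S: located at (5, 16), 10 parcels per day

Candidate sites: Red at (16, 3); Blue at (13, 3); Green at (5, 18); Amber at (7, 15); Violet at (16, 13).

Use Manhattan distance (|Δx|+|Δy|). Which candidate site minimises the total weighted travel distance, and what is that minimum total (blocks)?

Amber, total 1110 blocks

Total weighted distance at each candidate:
  Red (16, 3): total = 1320
  Blue (13, 3): total = 1170
  Green (5, 18): total = 1200
  Amber (7, 15): total = 1110
  Violet (16, 13): total = 1180
Minimum is at Amber with total 1110 blocks.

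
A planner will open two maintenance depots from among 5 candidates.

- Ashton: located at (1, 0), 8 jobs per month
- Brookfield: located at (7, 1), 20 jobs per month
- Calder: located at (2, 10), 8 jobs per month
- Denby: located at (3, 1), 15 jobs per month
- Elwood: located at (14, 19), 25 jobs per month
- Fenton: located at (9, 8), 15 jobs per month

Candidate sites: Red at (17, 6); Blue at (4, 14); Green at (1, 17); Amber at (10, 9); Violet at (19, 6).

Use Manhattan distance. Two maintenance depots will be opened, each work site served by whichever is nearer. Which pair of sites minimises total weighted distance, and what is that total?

Evaluate every pair (each demand assigned to the nearer of the two):
  {Blue, Amber}: total = 994
  {Green, Amber}: total = 1025
  {Red, Amber}: total = 1041
  {Amber, Violet}: total = 1041
  {Red, Blue}: total = 1219
  {Blue, Green}: total = 1254
  {Blue, Violet}: total = 1254
  {Red, Green}: total = 1295
  {Green, Violet}: total = 1365
  {Red, Violet}: total = 1463
Best pair: {Blue, Amber} with total 994.

{Blue, Amber}, total 994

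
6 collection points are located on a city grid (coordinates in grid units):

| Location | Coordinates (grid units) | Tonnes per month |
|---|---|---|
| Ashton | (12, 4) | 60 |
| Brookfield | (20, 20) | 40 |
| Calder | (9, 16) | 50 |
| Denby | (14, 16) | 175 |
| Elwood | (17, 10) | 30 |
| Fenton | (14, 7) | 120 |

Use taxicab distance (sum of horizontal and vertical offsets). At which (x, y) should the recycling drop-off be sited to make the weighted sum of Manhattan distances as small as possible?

(14, 16)

Manhattan distance separates: Σwᵢ(|x−xᵢ|+|y−yᵢ|) = Σwᵢ|x−xᵢ| + Σwᵢ|y−yᵢ|, so x and y are optimised independently as 1-D weighted medians.
Total weight W = 475; half = 237.5.
x-coordinate, sorted with cumulative weight:
  x=9 (Calder, w=50) cum 50
  x=12 (Ashton, w=60) cum 110
  x=14 (Denby, w=175) cum 285  ← median
  x=14 (Fenton, w=120) cum 405
  x=17 (Elwood, w=30) cum 435
  x=20 (Brookfield, w=40) cum 475
⇒ x* = 14
y-coordinate, sorted with cumulative weight:
  y=4 (Ashton, w=60) cum 60
  y=7 (Fenton, w=120) cum 180
  y=10 (Elwood, w=30) cum 210
  y=16 (Calder, w=50) cum 260  ← median
  y=16 (Denby, w=175) cum 435
  y=20 (Brookfield, w=40) cum 475
⇒ y* = 16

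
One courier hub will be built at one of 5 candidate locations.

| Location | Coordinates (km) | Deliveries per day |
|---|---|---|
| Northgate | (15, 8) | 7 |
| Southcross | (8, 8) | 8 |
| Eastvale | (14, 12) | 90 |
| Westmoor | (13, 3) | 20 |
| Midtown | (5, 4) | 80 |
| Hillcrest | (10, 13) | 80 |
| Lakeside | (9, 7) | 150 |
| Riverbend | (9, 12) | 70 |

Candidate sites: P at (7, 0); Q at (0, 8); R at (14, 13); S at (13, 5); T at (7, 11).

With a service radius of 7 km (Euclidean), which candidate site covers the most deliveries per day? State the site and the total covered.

T, covering 308

Coverage radius r = 7 km; a point is covered iff (Δx)²+(Δy)² ≤ 7² = 49.
  P (7, 0): covers {Westmoor, Midtown} → 100
  Q (0, 8): covers {Midtown} → 80
  R (14, 13): covers {Northgate, Eastvale, Hillcrest, Riverbend} → 247
  S (13, 5): covers {Northgate, Southcross, Westmoor, Lakeside} → 185
  T (7, 11): covers {Southcross, Hillcrest, Lakeside, Riverbend} → 308
Maximum coverage at T: 308 deliveries per day.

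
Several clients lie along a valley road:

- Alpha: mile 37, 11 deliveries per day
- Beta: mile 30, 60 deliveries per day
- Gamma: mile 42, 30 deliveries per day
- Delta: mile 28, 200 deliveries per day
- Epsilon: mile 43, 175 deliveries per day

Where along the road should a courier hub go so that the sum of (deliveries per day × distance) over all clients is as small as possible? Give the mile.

x = 30

For a sum of weighted absolute distances on a line, the optimum is the weighted median (not the mean). Total weight W = 476; half-weight = 238.
Sort by position and accumulate weight:
  mile 28 (Delta, w=200) → cum 200
  mile 30 (Beta, w=60) → cum 260  ≥ 238 → median here
  mile 37 (Alpha, w=11) → cum 271
  mile 42 (Gamma, w=30) → cum 301
  mile 43 (Epsilon, w=175) → cum 476
Optimal location: mile 30.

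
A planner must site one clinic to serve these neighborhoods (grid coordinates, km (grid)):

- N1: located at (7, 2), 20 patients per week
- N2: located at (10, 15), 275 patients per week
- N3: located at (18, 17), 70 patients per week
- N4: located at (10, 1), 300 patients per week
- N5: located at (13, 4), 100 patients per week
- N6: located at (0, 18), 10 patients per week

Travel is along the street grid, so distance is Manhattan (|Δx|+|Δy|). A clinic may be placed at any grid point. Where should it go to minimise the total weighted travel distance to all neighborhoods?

Manhattan distance separates: Σwᵢ(|x−xᵢ|+|y−yᵢ|) = Σwᵢ|x−xᵢ| + Σwᵢ|y−yᵢ|, so x and y are optimised independently as 1-D weighted medians.
Total weight W = 775; half = 387.5.
x-coordinate, sorted with cumulative weight:
  x=0 (N6, w=10) cum 10
  x=7 (N1, w=20) cum 30
  x=10 (N2, w=275) cum 305
  x=10 (N4, w=300) cum 605  ← median
  x=13 (N5, w=100) cum 705
  x=18 (N3, w=70) cum 775
⇒ x* = 10
y-coordinate, sorted with cumulative weight:
  y=1 (N4, w=300) cum 300
  y=2 (N1, w=20) cum 320
  y=4 (N5, w=100) cum 420  ← median
  y=15 (N2, w=275) cum 695
  y=17 (N3, w=70) cum 765
  y=18 (N6, w=10) cum 775
⇒ y* = 4

(10, 4)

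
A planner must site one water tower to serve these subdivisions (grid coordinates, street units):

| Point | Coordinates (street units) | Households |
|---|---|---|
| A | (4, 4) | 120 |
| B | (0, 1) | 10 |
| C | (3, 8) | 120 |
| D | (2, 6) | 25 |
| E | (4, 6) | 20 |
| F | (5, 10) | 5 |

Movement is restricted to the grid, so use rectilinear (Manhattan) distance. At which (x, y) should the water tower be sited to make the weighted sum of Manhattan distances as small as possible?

Manhattan distance separates: Σwᵢ(|x−xᵢ|+|y−yᵢ|) = Σwᵢ|x−xᵢ| + Σwᵢ|y−yᵢ|, so x and y are optimised independently as 1-D weighted medians.
Total weight W = 300; half = 150.
x-coordinate, sorted with cumulative weight:
  x=0 (B, w=10) cum 10
  x=2 (D, w=25) cum 35
  x=3 (C, w=120) cum 155  ← median
  x=4 (A, w=120) cum 275
  x=4 (E, w=20) cum 295
  x=5 (F, w=5) cum 300
⇒ x* = 3
y-coordinate, sorted with cumulative weight:
  y=1 (B, w=10) cum 10
  y=4 (A, w=120) cum 130
  y=6 (D, w=25) cum 155  ← median
  y=6 (E, w=20) cum 175
  y=8 (C, w=120) cum 295
  y=10 (F, w=5) cum 300
⇒ y* = 6

(3, 6)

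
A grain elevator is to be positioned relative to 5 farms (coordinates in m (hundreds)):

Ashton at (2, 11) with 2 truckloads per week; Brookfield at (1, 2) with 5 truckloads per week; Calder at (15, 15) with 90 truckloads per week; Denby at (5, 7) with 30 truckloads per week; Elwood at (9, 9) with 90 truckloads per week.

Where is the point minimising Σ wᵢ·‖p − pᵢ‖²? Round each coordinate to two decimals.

The minimiser of Σwᵢ‖p−pᵢ‖² is the weighted centroid p* = (Σwᵢpᵢ)/(Σwᵢ).
Σwᵢ = 217.
Σwᵢxᵢ = 2·2 + 5·1 + 90·15 + 30·5 + 90·9 = 2319.
Σwᵢyᵢ = 2·11 + 5·2 + 90·15 + 30·7 + 90·9 = 2402.
x* = 2319/217 = 10.69, y* = 2402/217 = 11.07.

(10.69, 11.07)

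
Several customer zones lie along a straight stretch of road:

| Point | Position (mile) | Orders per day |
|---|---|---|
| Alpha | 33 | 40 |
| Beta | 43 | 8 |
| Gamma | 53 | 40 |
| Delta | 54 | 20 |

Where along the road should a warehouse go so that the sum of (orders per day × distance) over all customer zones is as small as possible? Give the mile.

For a sum of weighted absolute distances on a line, the optimum is the weighted median (not the mean). Total weight W = 108; half-weight = 54.
Sort by position and accumulate weight:
  mile 33 (Alpha, w=40) → cum 40
  mile 43 (Beta, w=8) → cum 48
  mile 53 (Gamma, w=40) → cum 88  ≥ 54 → median here
  mile 54 (Delta, w=20) → cum 108
Optimal location: mile 53.

x = 53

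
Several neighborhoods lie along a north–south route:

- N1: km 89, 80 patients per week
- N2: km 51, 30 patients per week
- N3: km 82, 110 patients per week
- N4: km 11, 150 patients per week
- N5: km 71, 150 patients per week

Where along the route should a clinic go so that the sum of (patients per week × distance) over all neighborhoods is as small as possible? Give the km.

x = 71

For a sum of weighted absolute distances on a line, the optimum is the weighted median (not the mean). Total weight W = 520; half-weight = 260.
Sort by position and accumulate weight:
  km 11 (N4, w=150) → cum 150
  km 51 (N2, w=30) → cum 180
  km 71 (N5, w=150) → cum 330  ≥ 260 → median here
  km 82 (N3, w=110) → cum 440
  km 89 (N1, w=80) → cum 520
Optimal location: km 71.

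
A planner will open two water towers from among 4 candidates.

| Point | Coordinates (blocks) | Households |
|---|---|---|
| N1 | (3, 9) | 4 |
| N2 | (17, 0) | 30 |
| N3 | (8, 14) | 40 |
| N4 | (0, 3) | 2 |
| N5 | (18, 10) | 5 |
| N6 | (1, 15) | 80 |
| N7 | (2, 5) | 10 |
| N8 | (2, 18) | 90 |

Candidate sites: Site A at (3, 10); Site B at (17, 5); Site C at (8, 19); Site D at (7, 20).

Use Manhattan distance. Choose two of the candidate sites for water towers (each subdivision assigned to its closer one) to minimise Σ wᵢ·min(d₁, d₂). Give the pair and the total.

Evaluate every pair (each demand assigned to the nearer of the two):
  {Site A, Site B}: total = 1994
  {Site B, Site C}: total = 2138
  {Site B, Site D}: total = 2218
  {Site A, Site C}: total = 2269
  {Site A, Site D}: total = 2349
  {Site C, Site D}: total = 2953
Best pair: {Site A, Site B} with total 1994.

{Site A, Site B}, total 1994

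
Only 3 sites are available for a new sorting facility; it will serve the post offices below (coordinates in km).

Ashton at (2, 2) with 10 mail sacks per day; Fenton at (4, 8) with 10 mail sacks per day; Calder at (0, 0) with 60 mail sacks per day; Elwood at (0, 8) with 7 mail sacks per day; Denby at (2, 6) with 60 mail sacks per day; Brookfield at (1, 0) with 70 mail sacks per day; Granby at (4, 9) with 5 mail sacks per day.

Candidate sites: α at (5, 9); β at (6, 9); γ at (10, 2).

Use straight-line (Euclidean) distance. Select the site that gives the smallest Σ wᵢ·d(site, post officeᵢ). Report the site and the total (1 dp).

Total weighted distance at each candidate:
  α (5, 9): total = 1692.7
  β (6, 9): total = 1825.3
  γ (10, 2): total = 2086.5
Minimum is at α with total 1692.7 km.

α, total 1692.7 km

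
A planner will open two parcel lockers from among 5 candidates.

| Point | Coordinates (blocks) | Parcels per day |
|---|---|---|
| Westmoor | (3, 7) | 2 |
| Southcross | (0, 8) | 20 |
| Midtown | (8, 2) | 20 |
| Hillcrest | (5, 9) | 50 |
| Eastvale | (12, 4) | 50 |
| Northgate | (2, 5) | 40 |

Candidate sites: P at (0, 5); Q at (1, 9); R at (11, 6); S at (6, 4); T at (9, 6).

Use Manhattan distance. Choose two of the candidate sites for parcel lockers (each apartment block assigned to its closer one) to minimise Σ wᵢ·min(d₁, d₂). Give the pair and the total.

Evaluate every pair (each demand assigned to the nearer of the two):
  {Q, R}: total = 738
  {Q, T}: total = 798
  {Q, S}: total = 828
  {P, S}: total = 830
  {P, T}: total = 850
  {P, R}: total = 890
  {R, S}: total = 942
  {S, T}: total = 1042
  {R, T}: total = 1154
  {P, Q}: total = 1198
Best pair: {Q, R} with total 738.

{Q, R}, total 738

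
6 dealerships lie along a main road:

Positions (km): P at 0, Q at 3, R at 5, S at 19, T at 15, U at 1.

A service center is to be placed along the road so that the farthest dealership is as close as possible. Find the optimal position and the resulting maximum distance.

The 1-center on a line is the midpoint of the two extreme points: leftmost at 0, rightmost at 19.
Optimal location = (0 + 19)/2 = 9.5; maximum distance = (19 − 0)/2 = 9.5.

location 9.5, max distance 9.5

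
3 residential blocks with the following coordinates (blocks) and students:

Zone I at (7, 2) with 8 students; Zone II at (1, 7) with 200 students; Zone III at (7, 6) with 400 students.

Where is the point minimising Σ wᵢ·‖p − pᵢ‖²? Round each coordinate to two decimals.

The minimiser of Σwᵢ‖p−pᵢ‖² is the weighted centroid p* = (Σwᵢpᵢ)/(Σwᵢ).
Σwᵢ = 608.
Σwᵢxᵢ = 8·7 + 200·1 + 400·7 = 3056.
Σwᵢyᵢ = 8·2 + 200·7 + 400·6 = 3816.
x* = 3056/608 = 5.03, y* = 3816/608 = 6.28.

(5.03, 6.28)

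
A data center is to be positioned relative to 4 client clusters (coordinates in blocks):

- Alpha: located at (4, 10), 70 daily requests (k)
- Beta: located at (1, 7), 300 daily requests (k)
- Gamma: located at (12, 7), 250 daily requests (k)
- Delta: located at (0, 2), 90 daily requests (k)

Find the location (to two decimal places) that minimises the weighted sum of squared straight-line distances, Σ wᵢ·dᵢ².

(5.04, 6.66)

The minimiser of Σwᵢ‖p−pᵢ‖² is the weighted centroid p* = (Σwᵢpᵢ)/(Σwᵢ).
Σwᵢ = 710.
Σwᵢxᵢ = 70·4 + 300·1 + 250·12 + 90·0 = 3580.
Σwᵢyᵢ = 70·10 + 300·7 + 250·7 + 90·2 = 4730.
x* = 3580/710 = 5.04, y* = 4730/710 = 6.66.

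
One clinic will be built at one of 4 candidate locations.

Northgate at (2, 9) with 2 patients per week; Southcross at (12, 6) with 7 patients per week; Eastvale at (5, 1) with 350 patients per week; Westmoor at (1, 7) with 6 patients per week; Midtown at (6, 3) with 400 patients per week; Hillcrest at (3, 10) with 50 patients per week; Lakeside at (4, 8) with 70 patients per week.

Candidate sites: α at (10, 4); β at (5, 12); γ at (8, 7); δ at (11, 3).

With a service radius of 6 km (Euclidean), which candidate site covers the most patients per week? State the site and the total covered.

α, covering 757

Coverage radius r = 6 km; a point is covered iff (Δx)²+(Δy)² ≤ 6² = 36.
  α (10, 4): covers {Southcross, Eastvale, Midtown} → 757
  β (5, 12): covers {Northgate, Hillcrest, Lakeside} → 122
  γ (8, 7): covers {Southcross, Midtown, Hillcrest, Lakeside} → 527
  δ (11, 3): covers {Southcross, Midtown} → 407
Maximum coverage at α: 757 patients per week.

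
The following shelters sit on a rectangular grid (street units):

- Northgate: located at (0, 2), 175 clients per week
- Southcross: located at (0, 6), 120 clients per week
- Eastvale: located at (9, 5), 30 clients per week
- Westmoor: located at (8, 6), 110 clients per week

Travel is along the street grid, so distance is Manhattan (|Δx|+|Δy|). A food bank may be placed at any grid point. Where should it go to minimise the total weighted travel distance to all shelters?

(0, 6)

Manhattan distance separates: Σwᵢ(|x−xᵢ|+|y−yᵢ|) = Σwᵢ|x−xᵢ| + Σwᵢ|y−yᵢ|, so x and y are optimised independently as 1-D weighted medians.
Total weight W = 435; half = 217.5.
x-coordinate, sorted with cumulative weight:
  x=0 (Northgate, w=175) cum 175
  x=0 (Southcross, w=120) cum 295  ← median
  x=8 (Westmoor, w=110) cum 405
  x=9 (Eastvale, w=30) cum 435
⇒ x* = 0
y-coordinate, sorted with cumulative weight:
  y=2 (Northgate, w=175) cum 175
  y=5 (Eastvale, w=30) cum 205
  y=6 (Southcross, w=120) cum 325  ← median
  y=6 (Westmoor, w=110) cum 435
⇒ y* = 6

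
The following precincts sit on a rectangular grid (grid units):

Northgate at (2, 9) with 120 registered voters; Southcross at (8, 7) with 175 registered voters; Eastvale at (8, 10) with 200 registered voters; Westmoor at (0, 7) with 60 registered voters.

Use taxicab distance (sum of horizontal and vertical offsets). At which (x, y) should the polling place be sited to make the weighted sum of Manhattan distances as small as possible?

(8, 9)

Manhattan distance separates: Σwᵢ(|x−xᵢ|+|y−yᵢ|) = Σwᵢ|x−xᵢ| + Σwᵢ|y−yᵢ|, so x and y are optimised independently as 1-D weighted medians.
Total weight W = 555; half = 277.5.
x-coordinate, sorted with cumulative weight:
  x=0 (Westmoor, w=60) cum 60
  x=2 (Northgate, w=120) cum 180
  x=8 (Southcross, w=175) cum 355  ← median
  x=8 (Eastvale, w=200) cum 555
⇒ x* = 8
y-coordinate, sorted with cumulative weight:
  y=7 (Southcross, w=175) cum 175
  y=7 (Westmoor, w=60) cum 235
  y=9 (Northgate, w=120) cum 355  ← median
  y=10 (Eastvale, w=200) cum 555
⇒ y* = 9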